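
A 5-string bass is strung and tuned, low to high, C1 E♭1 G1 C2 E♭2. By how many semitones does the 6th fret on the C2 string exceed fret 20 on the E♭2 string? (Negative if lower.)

C2 at fret 6 → G♭2 (MIDI 42); E♭2 at fret 20 → B3 (MIDI 59).
42 − 59 = -17, so the two pitches are 17 semitones apart.

-17 semitones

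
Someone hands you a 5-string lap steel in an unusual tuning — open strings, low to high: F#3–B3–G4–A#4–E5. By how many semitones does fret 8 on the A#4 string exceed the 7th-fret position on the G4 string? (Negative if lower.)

4 semitones

A#4 at fret 8 → F#5 (MIDI 78); G4 at fret 7 → D5 (MIDI 74).
78 − 74 = 4, so the two pitches are 4 semitones apart.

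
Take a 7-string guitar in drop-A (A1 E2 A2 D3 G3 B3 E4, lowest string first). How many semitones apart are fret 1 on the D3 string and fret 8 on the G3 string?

12 semitones

D3 at fret 1 → D#3 (MIDI 51); G3 at fret 8 → D#4 (MIDI 63).
51 − 63 = -12, so the two pitches are 12 semitones apart, with D#4 the higher.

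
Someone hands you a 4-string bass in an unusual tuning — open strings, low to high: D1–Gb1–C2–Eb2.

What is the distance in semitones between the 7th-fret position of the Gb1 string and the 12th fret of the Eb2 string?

Gb1 at fret 7 → Db2 (MIDI 37); Eb2 at fret 12 → Eb3 (MIDI 51).
37 − 51 = -14, so the two pitches are 14 semitones apart, with Eb3 the higher.

14 semitones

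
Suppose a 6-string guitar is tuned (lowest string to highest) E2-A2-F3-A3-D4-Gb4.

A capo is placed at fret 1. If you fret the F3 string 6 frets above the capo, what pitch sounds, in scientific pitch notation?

The capo raises the open F3 by 1 semitone to Gb3; fretting 6 more gives F3 + 1 + 6 = F3 + 7 semitones = C4.

C4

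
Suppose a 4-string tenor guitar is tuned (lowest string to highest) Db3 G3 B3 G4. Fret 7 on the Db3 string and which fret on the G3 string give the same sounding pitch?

1

Fret 7 on Db3 is MIDI 49 + 7 = 56 (Ab3). On the G3 string (open MIDI 55), that pitch is 56 − 55 = fret 1.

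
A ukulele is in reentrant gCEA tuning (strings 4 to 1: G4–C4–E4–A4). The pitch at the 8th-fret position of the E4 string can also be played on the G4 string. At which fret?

5

E4 at fret 8 is E4 + 8 semitones = C5.
The open G4 string is 3 semitones above the open E4, so the same pitch on the G4 string lies at fret 8 − 3 = 5.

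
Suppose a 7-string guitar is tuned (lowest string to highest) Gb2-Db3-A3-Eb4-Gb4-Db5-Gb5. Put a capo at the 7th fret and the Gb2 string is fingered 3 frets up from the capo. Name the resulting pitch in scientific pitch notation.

E3

The capo raises the open Gb2 by 7 semitones to Db3; fretting 3 more gives Gb2 + 7 + 3 = Gb2 + 10 semitones = E3.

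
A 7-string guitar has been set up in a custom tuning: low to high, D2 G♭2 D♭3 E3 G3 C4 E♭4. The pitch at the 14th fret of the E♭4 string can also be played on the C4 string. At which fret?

17

Fret 14 on E♭4 is MIDI 63 + 14 = 77 (F5). On the C4 string (open MIDI 60), that pitch is 77 − 60 = fret 17.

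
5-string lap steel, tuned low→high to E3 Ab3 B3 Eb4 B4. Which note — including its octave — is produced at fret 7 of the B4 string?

Gb5

Each fret is one semitone, so B4 + 7 = Gb5.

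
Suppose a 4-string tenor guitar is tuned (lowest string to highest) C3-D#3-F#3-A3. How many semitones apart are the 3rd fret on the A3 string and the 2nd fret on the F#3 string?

4 semitones

A3 at fret 3 → C4 (MIDI 60); F#3 at fret 2 → G#3 (MIDI 56).
60 − 56 = 4, so the two pitches are 4 semitones apart, with C4 the higher.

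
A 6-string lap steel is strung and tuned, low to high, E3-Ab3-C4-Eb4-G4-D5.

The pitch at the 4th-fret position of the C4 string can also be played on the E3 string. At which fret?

12

Fret 4 on C4 is MIDI 60 + 4 = 64 (E4). On the E3 string (open MIDI 52), that pitch is 64 − 52 = fret 12.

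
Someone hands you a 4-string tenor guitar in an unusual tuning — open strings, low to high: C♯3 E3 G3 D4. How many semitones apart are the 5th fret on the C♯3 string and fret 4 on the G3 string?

C♯3 at fret 5 → F♯3 (MIDI 54); G3 at fret 4 → B3 (MIDI 59).
54 − 59 = -5, so the two pitches are 5 semitones apart, with B3 the higher.

5 semitones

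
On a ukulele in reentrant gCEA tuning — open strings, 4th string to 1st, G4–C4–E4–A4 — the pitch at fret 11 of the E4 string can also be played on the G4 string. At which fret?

8

E4 at fret 11 is E4 + 11 semitones = D#5.
The open G4 string is 3 semitones above the open E4, so the same pitch on the G4 string lies at fret 11 − 3 = 8.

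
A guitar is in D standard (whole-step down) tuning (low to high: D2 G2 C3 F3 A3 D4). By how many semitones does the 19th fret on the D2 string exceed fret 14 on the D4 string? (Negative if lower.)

-19 semitones

D2 at fret 19 → A3 (MIDI 57); D4 at fret 14 → E5 (MIDI 76).
57 − 76 = -19, so the two pitches are 19 semitones apart.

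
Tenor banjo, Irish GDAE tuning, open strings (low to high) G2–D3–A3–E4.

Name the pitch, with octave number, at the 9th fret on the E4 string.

C♯5

The open E4 string plus 9 semitones: E–F–F#–G–G#–A–A#–B–C–C#.
The walk passes from B into C once, so the octave number goes from 4 to 5.
(Equivalently spelled D♭5.)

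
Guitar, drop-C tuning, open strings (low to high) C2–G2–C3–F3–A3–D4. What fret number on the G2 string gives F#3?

F#3 is 11 semitones above the open G2 (G–G#–A–A#–…–E–F–F#), so it sits at fret 11.

11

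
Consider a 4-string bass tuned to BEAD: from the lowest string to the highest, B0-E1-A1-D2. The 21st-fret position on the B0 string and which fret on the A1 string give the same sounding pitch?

11

Fret 21 on B0 is MIDI 23 + 21 = 44 (G#2). On the A1 string (open MIDI 33), that pitch is 44 − 33 = fret 11.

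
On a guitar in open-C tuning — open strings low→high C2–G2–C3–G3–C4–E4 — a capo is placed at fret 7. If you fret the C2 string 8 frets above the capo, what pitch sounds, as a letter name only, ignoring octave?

The capo raises the open C2 by 7 semitones to G2; fretting 8 more gives C2 + 7 + 8 = C2 + 15 semitones, landing on D#.
(Also written Eb.)

D#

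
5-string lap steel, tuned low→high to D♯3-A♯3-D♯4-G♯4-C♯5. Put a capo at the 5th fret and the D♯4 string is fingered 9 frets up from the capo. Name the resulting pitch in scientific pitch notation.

F5

The capo raises the open D♯4 by 5 semitones to G♯4; fretting 9 more gives D♯4 + 5 + 9 = D♯4 + 14 semitones = F5.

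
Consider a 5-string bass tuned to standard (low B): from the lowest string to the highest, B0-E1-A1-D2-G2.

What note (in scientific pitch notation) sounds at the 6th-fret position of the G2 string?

Each fret is one semitone, so G2 + 6 = C#3.
(Equivalently spelled Db3.)

C#3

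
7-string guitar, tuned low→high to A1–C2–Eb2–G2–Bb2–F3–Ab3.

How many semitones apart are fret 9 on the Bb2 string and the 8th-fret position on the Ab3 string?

9 semitones

Bb2 at fret 9 → G3 (MIDI 55); Ab3 at fret 8 → E4 (MIDI 64).
55 − 64 = -9, so the two pitches are 9 semitones apart, with E4 the higher.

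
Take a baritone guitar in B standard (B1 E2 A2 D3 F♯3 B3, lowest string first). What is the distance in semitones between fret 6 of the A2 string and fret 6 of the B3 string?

14 semitones

A2 at fret 6 → D♯3 (MIDI 51); B3 at fret 6 → F4 (MIDI 65).
51 − 65 = -14, so the two pitches are 14 semitones apart, with F4 the higher.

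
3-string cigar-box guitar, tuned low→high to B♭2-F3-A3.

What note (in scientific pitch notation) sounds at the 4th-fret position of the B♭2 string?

D3

Each fret is one semitone, so B♭2 + 4 = D3.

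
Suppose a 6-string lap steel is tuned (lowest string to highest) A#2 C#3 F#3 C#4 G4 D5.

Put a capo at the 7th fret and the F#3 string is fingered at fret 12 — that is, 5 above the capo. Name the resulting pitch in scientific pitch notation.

F#4

The capo raises the open F#3 by 7 semitones to C#4; fretting 5 more gives F#3 + 7 + 5 = F#3 + 12 semitones = F#4.
(Also written Gb.)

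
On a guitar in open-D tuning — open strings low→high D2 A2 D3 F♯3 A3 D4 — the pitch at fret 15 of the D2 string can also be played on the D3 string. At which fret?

Fret 15 on D2 is MIDI 38 + 15 = 53 (F3). On the D3 string (open MIDI 50), that pitch is 53 − 50 = fret 3.

3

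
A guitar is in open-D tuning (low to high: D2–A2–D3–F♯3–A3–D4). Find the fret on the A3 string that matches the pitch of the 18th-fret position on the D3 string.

11

Fret 18 on D3 is MIDI 50 + 18 = 68 (G♯4). On the A3 string (open MIDI 57), that pitch is 68 − 57 = fret 11.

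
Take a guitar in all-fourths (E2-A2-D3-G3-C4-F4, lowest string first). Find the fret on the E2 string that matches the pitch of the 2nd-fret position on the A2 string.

7

A2 at fret 2 is A2 + 2 semitones = B2.
The open E2 string is 5 semitones below the open A2, so the same pitch on the E2 string lies at fret 2 + 5 = 7.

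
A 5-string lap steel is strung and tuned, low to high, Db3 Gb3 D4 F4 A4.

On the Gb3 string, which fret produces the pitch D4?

D4 is 8 semitones above the open Gb3 (Gb–G–Ab–A–Bb–B–C–Db–D), so it sits at fret 8.

8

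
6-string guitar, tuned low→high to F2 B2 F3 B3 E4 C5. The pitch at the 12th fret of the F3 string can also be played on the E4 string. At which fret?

F3 at fret 12 is F3 + 12 semitones = F4.
The open E4 string is 11 semitones above the open F3, so the same pitch on the E4 string lies at fret 12 − 11 = 1.

1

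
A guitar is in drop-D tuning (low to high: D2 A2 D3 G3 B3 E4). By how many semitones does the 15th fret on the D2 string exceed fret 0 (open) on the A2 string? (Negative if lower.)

D2 at fret 15 → F3 (MIDI 53); A2 at fret 0 → A2 (MIDI 45).
53 − 45 = 8, so the two pitches are 8 semitones apart.

8 semitones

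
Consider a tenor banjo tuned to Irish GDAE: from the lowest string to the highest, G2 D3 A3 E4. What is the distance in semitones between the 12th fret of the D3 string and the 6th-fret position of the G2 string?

13 semitones

D3 at fret 12 → D4 (MIDI 62); G2 at fret 6 → C#3 (MIDI 49).
62 − 49 = 13, so the two pitches are 13 semitones apart, with D4 the higher.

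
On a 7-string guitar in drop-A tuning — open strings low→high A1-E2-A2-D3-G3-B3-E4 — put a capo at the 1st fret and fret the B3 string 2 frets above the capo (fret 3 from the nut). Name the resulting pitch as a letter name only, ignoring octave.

The capo raises the open B3 by 1 semitone to C4; fretting 2 more gives B3 + 1 + 2 = B3 + 3 semitones, landing on D.

D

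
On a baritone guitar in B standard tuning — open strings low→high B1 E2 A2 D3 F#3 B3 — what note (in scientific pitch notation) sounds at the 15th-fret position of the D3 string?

F4

Each fret is one semitone, so D3 + 15 = F4.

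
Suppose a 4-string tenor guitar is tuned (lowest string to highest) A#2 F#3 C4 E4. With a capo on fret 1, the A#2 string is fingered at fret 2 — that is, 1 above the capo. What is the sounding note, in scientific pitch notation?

The capo raises the open A#2 by 1 semitone to B2; fretting 1 more gives A#2 + 1 + 1 = A#2 + 2 semitones = C3.

C3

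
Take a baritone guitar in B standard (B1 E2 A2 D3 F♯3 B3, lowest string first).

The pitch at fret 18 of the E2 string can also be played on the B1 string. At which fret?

23

Fret 18 on E2 is MIDI 40 + 18 = 58 (A♯3). On the B1 string (open MIDI 35), that pitch is 58 − 35 = fret 23.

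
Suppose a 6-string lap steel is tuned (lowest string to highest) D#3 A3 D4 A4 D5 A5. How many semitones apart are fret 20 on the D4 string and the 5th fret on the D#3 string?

26 semitones

D4 at fret 20 → A#5 (MIDI 82); D#3 at fret 5 → G#3 (MIDI 56).
82 − 56 = 26, so the two pitches are 26 semitones apart, with A#5 the higher.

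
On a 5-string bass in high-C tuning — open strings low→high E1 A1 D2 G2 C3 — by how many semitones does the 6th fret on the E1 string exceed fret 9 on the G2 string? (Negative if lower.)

E1 at fret 6 → A#1 (MIDI 34); G2 at fret 9 → E3 (MIDI 52).
34 − 52 = -18, so the two pitches are 18 semitones apart.

-18 semitones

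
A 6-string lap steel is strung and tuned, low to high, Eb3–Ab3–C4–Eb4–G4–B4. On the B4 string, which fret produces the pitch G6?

G6 is 20 semitones above the open B4 (B–C–Db–D–…–F–Gb–G), so it sits at fret 20.

20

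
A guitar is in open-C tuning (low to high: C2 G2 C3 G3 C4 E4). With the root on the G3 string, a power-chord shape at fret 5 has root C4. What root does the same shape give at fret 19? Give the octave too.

D5

Moving from fret 5 to fret 19 shifts the root by 14 semitones.
C4 up 14 semitones is D5.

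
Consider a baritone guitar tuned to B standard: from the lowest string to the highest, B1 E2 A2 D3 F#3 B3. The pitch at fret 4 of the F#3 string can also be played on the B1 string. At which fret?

23

F#3 at fret 4 is F#3 + 4 semitones = A#3.
The open B1 string is 19 semitones below the open F#3, so the same pitch on the B1 string lies at fret 4 + 19 = 23.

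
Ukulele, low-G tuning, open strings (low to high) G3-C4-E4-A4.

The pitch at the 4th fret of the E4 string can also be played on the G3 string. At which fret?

13

E4 at fret 4 is E4 + 4 semitones = G#4.
The open G3 string is 9 semitones below the open E4, so the same pitch on the G3 string lies at fret 4 + 9 = 13.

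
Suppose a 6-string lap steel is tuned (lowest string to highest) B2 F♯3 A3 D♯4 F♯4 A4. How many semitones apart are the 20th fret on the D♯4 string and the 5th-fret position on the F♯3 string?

24 semitones

D♯4 at fret 20 → B5 (MIDI 83); F♯3 at fret 5 → B3 (MIDI 59).
83 − 59 = 24, so the two pitches are 24 semitones apart, with B5 the higher.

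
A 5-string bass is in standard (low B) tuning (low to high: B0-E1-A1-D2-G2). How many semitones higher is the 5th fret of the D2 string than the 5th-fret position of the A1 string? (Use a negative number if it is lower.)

5 semitones

D2 at fret 5 → G2 (MIDI 43); A1 at fret 5 → D2 (MIDI 38).
43 − 38 = 5, so the two pitches are 5 semitones apart.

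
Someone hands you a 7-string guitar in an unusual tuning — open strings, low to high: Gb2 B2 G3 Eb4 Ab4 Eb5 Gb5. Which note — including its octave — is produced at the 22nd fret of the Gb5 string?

The open Gb5 string plus 22 semitones: Gb–G–Ab–A–…–D–Eb–E.
The walk passes from B into C 2 times, so the octave number goes from 5 to 7.

E7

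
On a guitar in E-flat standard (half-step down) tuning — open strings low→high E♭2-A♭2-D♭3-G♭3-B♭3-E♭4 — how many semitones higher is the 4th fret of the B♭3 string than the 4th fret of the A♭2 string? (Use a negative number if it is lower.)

14 semitones

B♭3 at fret 4 → D4 (MIDI 62); A♭2 at fret 4 → C3 (MIDI 48).
62 − 48 = 14, so the two pitches are 14 semitones apart.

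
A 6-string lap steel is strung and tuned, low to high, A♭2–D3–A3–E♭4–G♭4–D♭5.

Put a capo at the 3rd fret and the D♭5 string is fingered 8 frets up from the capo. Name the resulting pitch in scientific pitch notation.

The capo raises the open D♭5 by 3 semitones to E5; fretting 8 more gives D♭5 + 3 + 8 = D♭5 + 11 semitones = C6.

C6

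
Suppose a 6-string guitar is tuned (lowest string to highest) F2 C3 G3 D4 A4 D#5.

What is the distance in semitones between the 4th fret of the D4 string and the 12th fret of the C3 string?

D4 at fret 4 → F#4 (MIDI 66); C3 at fret 12 → C4 (MIDI 60).
66 − 60 = 6, so the two pitches are 6 semitones apart, with F#4 the higher.

6 semitones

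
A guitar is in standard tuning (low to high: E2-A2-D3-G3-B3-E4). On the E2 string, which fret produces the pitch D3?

10

D3 is 10 semitones above the open E2 (E–F–F#–G–…–C–C#–D), so it sits at fret 10.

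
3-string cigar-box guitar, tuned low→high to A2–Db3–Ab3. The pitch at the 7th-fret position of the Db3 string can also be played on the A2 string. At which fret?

Fret 7 on Db3 is MIDI 49 + 7 = 56 (Ab3). On the A2 string (open MIDI 45), that pitch is 56 − 45 = fret 11.

11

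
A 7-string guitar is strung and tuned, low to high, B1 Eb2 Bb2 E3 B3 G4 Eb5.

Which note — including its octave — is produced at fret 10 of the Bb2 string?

Bb2 is MIDI 46. Adding 10 gives 56, which is Ab3.

Ab3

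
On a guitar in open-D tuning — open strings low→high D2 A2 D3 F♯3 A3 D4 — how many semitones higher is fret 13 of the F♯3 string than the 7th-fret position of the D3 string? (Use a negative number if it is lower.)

F♯3 at fret 13 → G4 (MIDI 67); D3 at fret 7 → A3 (MIDI 57).
67 − 57 = 10, so the two pitches are 10 semitones apart.

10 semitones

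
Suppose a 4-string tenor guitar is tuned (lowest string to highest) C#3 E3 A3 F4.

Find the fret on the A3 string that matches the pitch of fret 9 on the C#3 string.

1

C#3 at fret 9 is C#3 + 9 semitones = A#3.
The open A3 string is 8 semitones above the open C#3, so the same pitch on the A3 string lies at fret 9 − 8 = 1.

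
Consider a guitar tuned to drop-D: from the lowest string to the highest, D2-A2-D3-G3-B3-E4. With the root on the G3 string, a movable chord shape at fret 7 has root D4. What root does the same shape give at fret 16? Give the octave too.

B4

Moving from fret 7 to fret 16 shifts the root by 9 semitones.
D4 up 9 semitones is B4.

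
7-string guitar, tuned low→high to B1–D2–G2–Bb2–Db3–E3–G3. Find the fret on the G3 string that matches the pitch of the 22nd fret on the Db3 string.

Fret 22 on Db3 is MIDI 49 + 22 = 71 (B4). On the G3 string (open MIDI 55), that pitch is 71 − 55 = fret 16.

16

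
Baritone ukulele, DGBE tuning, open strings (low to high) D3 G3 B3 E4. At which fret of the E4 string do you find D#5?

11

D#5 is 11 semitones above the open E4 (E–F–F#–G–…–C#–D–D#), so it sits at fret 11.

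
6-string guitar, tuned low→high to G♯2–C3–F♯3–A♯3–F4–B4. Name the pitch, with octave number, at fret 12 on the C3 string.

C4

The open C3 string plus 12 semitones: C–C#–D–D#–…–A#–B–C.
The walk passes from B into C once, so the octave number goes from 3 to 4.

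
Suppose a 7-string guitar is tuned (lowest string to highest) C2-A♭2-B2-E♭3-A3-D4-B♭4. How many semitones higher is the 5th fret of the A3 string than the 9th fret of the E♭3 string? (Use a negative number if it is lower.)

2 semitones

A3 at fret 5 → D4 (MIDI 62); E♭3 at fret 9 → C4 (MIDI 60).
62 − 60 = 2, so the two pitches are 2 semitones apart.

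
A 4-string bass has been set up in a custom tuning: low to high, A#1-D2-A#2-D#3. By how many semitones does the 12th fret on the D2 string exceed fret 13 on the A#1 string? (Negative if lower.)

3 semitones

D2 at fret 12 → D3 (MIDI 50); A#1 at fret 13 → B2 (MIDI 47).
50 − 47 = 3, so the two pitches are 3 semitones apart.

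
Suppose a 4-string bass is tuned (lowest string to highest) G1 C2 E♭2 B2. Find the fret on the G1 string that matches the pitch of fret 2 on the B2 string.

B2 at fret 2 is B2 + 2 semitones = D♭3.
The open G1 string is 16 semitones below the open B2, so the same pitch on the G1 string lies at fret 2 + 16 = 18.

18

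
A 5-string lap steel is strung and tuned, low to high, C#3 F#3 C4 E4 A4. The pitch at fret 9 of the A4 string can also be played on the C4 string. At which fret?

18

Fret 9 on A4 is MIDI 69 + 9 = 78 (F#5). On the C4 string (open MIDI 60), that pitch is 78 − 60 = fret 18.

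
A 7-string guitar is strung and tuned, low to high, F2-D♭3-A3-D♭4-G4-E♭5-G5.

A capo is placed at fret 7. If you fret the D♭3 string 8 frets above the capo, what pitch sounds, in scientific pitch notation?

The capo raises the open D♭3 by 7 semitones to A♭3; fretting 8 more gives D♭3 + 7 + 8 = D♭3 + 15 semitones = E4.

E4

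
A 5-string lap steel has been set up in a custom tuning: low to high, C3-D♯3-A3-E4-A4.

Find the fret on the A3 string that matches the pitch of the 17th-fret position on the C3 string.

8

C3 at fret 17 is C3 + 17 semitones = F4.
The open A3 string is 9 semitones above the open C3, so the same pitch on the A3 string lies at fret 17 − 9 = 8.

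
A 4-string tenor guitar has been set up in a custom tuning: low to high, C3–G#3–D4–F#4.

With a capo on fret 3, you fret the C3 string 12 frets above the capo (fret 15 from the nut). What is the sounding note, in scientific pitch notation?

The capo raises the open C3 by 3 semitones to D#3; fretting 12 more gives C3 + 3 + 12 = C3 + 15 semitones = D#4.

D#4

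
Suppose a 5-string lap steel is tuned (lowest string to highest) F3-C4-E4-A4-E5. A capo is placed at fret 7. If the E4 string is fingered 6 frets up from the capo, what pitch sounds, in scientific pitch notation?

The capo raises the open E4 by 7 semitones to B4; fretting 6 more gives E4 + 7 + 6 = E4 + 13 semitones = F5.

F5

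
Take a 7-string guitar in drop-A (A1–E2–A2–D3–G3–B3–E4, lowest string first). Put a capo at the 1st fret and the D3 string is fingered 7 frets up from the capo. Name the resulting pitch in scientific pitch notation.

A#3

The capo raises the open D3 by 1 semitone to D#3; fretting 7 more gives D3 + 1 + 7 = D3 + 8 semitones = A#3.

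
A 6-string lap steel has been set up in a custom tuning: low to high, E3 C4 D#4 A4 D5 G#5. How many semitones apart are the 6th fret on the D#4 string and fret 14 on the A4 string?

D#4 at fret 6 → A4 (MIDI 69); A4 at fret 14 → B5 (MIDI 83).
69 − 83 = -14, so the two pitches are 14 semitones apart, with B5 the higher.

14 semitones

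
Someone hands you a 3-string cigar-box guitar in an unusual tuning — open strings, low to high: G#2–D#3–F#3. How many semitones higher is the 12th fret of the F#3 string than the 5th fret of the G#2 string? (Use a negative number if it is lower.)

F#3 at fret 12 → F#4 (MIDI 66); G#2 at fret 5 → C#3 (MIDI 49).
66 − 49 = 17, so the two pitches are 17 semitones apart.

17 semitones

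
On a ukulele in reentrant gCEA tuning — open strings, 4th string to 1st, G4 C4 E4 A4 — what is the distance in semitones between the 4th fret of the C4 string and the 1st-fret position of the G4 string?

4 semitones

C4 at fret 4 → E4 (MIDI 64); G4 at fret 1 → G#4 (MIDI 68).
64 − 68 = -4, so the two pitches are 4 semitones apart, with G#4 the higher.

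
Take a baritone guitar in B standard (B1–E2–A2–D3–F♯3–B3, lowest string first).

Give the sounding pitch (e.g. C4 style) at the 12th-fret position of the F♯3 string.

The open F♯3 string plus 12 semitones: F#–G–G#–A–…–E–F–F#.
The walk passes from B into C once, so the octave number goes from 3 to 4.

F♯4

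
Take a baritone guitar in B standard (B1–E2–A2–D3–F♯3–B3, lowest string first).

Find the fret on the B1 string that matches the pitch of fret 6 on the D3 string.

D3 at fret 6 is D3 + 6 semitones = G♯3.
The open B1 string is 15 semitones below the open D3, so the same pitch on the B1 string lies at fret 6 + 15 = 21.

21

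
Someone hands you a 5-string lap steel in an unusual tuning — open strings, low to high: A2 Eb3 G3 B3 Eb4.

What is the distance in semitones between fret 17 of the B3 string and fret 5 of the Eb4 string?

8 semitones

B3 at fret 17 → E5 (MIDI 76); Eb4 at fret 5 → Ab4 (MIDI 68).
76 − 68 = 8, so the two pitches are 8 semitones apart, with E5 the higher.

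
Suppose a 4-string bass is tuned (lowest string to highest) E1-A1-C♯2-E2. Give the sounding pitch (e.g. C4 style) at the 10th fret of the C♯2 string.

Each fret is one semitone, so C♯2 + 10 = B2.

B2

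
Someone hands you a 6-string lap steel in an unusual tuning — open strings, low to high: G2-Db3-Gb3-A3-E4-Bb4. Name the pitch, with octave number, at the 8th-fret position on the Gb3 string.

Each fret is one semitone, so Gb3 + 8 = D4.

D4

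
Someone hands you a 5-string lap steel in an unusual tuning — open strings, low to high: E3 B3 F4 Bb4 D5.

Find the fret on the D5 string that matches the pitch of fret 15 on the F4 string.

6

Fret 15 on F4 is MIDI 65 + 15 = 80 (Ab5). On the D5 string (open MIDI 74), that pitch is 80 − 74 = fret 6.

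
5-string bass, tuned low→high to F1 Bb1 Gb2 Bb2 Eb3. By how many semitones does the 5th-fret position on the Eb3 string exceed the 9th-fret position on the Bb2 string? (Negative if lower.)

1 semitone

Eb3 at fret 5 → Ab3 (MIDI 56); Bb2 at fret 9 → G3 (MIDI 55).
56 − 55 = 1, so the two pitches are 1 semitone apart.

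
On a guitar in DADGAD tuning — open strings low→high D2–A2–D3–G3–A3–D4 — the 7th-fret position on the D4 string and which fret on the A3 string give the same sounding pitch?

D4 at fret 7 is D4 + 7 semitones = A4.
The open A3 string is 5 semitones below the open D4, so the same pitch on the A3 string lies at fret 7 + 5 = 12.

12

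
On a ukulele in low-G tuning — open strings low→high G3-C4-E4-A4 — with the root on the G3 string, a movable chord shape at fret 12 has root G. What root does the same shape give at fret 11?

F#

Moving from fret 12 to fret 11 shifts the root by -1 semitone.
G down 1 semitone is F#.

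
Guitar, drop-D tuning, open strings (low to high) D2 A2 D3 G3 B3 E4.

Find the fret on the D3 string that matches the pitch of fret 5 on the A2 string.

A2 at fret 5 is A2 + 5 semitones = D3.
The open D3 string is 5 semitones above the open A2, so the same pitch on the D3 string lies at fret 5 − 5 = 0.

0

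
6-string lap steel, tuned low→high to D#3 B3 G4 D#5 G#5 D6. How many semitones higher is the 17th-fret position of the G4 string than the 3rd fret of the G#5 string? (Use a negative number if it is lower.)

G4 at fret 17 → C6 (MIDI 84); G#5 at fret 3 → B5 (MIDI 83).
84 − 83 = 1, so the two pitches are 1 semitone apart.

1 semitone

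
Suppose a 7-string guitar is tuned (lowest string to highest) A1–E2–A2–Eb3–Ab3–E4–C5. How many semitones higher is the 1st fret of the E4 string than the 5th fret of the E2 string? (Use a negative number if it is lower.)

20 semitones

E4 at fret 1 → F4 (MIDI 65); E2 at fret 5 → A2 (MIDI 45).
65 − 45 = 20, so the two pitches are 20 semitones apart.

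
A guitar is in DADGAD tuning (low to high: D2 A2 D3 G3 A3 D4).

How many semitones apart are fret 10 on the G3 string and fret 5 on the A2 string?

15 semitones

G3 at fret 10 → F4 (MIDI 65); A2 at fret 5 → D3 (MIDI 50).
65 − 50 = 15, so the two pitches are 15 semitones apart, with F4 the higher.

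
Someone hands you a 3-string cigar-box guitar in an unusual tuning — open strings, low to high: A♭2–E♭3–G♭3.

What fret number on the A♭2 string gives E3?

E3 is 8 semitones above the open A♭2 (Ab–A–Bb–B–C–Db–D–Eb–E), so it sits at fret 8.

8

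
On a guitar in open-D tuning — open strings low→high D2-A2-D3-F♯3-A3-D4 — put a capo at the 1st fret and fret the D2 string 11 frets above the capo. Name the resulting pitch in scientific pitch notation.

D3

The capo raises the open D2 by 1 semitone to D♯2; fretting 11 more gives D2 + 1 + 11 = D2 + 12 semitones = D3.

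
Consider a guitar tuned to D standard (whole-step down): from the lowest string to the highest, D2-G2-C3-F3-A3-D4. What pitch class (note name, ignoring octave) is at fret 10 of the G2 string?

The open G2 string plus 10 semitones: G–G#–A–A#–…–D#–E–F.

F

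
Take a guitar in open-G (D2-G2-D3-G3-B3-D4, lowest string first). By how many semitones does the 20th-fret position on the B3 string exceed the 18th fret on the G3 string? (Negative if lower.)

B3 at fret 20 → G5 (MIDI 79); G3 at fret 18 → C#5 (MIDI 73).
79 − 73 = 6, so the two pitches are 6 semitones apart.

6 semitones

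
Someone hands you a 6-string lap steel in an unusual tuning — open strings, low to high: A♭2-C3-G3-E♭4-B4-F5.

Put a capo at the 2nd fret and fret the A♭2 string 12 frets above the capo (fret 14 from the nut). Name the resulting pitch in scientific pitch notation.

The capo raises the open A♭2 by 2 semitones to B♭2; fretting 12 more gives A♭2 + 2 + 12 = A♭2 + 14 semitones = B♭3.
(Also written A♯.)

B♭3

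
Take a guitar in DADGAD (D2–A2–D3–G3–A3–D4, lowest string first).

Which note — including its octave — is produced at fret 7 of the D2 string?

A2

D2 is MIDI 38. Adding 7 gives 45, which is A2.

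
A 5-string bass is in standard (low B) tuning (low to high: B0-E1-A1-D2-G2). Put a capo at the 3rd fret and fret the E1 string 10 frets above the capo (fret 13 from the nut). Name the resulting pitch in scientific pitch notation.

F2

The capo raises the open E1 by 3 semitones to G1; fretting 10 more gives E1 + 3 + 10 = E1 + 13 semitones = F2.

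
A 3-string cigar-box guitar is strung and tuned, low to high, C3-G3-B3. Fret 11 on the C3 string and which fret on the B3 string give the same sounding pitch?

0

C3 at fret 11 is C3 + 11 semitones = B3.
The open B3 string is 11 semitones above the open C3, so the same pitch on the B3 string lies at fret 11 − 11 = 0.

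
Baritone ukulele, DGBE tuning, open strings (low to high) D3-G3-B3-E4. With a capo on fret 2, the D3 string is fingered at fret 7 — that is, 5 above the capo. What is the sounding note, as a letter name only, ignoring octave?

The capo raises the open D3 by 2 semitones to E3; fretting 5 more gives D3 + 2 + 5 = D3 + 7 semitones, landing on A.

A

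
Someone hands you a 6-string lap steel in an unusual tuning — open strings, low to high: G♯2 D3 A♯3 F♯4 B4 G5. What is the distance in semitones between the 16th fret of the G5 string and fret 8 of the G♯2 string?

G5 at fret 16 → B6 (MIDI 95); G♯2 at fret 8 → E3 (MIDI 52).
95 − 52 = 43, so the two pitches are 43 semitones apart, with B6 the higher.

43 semitones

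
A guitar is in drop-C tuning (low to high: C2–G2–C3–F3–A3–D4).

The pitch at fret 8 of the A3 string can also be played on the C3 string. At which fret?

A3 at fret 8 is A3 + 8 semitones = F4.
The open C3 string is 9 semitones below the open A3, so the same pitch on the C3 string lies at fret 8 + 9 = 17.

17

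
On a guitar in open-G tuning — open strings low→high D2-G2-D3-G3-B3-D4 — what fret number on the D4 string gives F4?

3

F4 is 3 semitones above the open D4 (D–D#–E–F), so it sits at fret 3.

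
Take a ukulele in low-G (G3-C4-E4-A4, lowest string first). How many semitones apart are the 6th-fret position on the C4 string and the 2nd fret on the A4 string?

C4 at fret 6 → F#4 (MIDI 66); A4 at fret 2 → B4 (MIDI 71).
66 − 71 = -5, so the two pitches are 5 semitones apart, with B4 the higher.

5 semitones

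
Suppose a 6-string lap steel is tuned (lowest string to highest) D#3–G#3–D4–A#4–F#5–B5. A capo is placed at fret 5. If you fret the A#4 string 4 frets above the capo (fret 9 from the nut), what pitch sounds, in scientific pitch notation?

G5

The capo raises the open A#4 by 5 semitones to D#5; fretting 4 more gives A#4 + 5 + 4 = A#4 + 9 semitones = G5.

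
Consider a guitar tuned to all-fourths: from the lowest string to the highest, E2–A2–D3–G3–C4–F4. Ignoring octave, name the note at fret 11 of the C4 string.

B

Each fret is one semitone, so C4 + 11 = B.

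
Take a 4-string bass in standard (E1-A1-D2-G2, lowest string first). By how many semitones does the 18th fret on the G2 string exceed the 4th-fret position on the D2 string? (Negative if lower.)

19 semitones

G2 at fret 18 → C♯4 (MIDI 61); D2 at fret 4 → F♯2 (MIDI 42).
61 − 42 = 19, so the two pitches are 19 semitones apart.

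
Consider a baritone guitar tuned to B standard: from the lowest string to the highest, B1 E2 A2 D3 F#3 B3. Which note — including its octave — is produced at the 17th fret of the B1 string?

E3

B1 is MIDI 35. Adding 17 gives 52, which is E3.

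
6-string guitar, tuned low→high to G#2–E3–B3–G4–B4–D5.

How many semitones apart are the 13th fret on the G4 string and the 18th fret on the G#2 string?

18 semitones

G4 at fret 13 → G#5 (MIDI 80); G#2 at fret 18 → D4 (MIDI 62).
80 − 62 = 18, so the two pitches are 18 semitones apart, with G#5 the higher.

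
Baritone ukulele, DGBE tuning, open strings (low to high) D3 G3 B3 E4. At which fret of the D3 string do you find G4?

G4 is 17 semitones above the open D3 (D–D#–E–F–…–F–F#–G), so it sits at fret 17.

17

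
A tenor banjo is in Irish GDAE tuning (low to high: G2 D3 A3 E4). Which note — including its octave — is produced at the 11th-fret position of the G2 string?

Each fret is one semitone, so G2 + 11 = F♯3.

F♯3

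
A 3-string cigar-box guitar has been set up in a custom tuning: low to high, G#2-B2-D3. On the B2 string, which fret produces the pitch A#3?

A#3 is 11 semitones above the open B2 (B–C–C#–D–…–G#–A–A#), so it sits at fret 11.

11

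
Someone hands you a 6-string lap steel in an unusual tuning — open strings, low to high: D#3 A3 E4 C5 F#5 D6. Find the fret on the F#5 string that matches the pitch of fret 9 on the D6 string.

17

D6 at fret 9 is D6 + 9 semitones = B6.
The open F#5 string is 8 semitones below the open D6, so the same pitch on the F#5 string lies at fret 9 + 8 = 17.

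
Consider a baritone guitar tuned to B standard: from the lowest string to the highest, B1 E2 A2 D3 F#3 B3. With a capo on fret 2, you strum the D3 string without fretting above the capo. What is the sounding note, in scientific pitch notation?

The capo raises the open D3 by 2 semitones to E3; fretting 0 more gives D3 + 2 + 0 = D3 + 2 semitones = E3.

E3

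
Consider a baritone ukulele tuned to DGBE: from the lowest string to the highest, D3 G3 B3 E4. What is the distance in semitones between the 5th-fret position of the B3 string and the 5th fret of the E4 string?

5 semitones

B3 at fret 5 → E4 (MIDI 64); E4 at fret 5 → A4 (MIDI 69).
64 − 69 = -5, so the two pitches are 5 semitones apart, with A4 the higher.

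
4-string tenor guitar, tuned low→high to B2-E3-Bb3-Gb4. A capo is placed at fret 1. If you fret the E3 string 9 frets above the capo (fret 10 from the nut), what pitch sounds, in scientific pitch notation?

The capo raises the open E3 by 1 semitone to F3; fretting 9 more gives E3 + 1 + 9 = E3 + 10 semitones = D4.

D4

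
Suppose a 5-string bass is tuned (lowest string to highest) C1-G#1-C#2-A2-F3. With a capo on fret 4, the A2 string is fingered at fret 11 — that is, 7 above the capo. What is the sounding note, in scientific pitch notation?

The capo raises the open A2 by 4 semitones to C#3; fretting 7 more gives A2 + 4 + 7 = A2 + 11 semitones = G#3.

G#3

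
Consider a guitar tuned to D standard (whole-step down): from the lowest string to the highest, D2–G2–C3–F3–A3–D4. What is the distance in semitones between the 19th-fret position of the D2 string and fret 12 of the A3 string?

12 semitones

D2 at fret 19 → A3 (MIDI 57); A3 at fret 12 → A4 (MIDI 69).
57 − 69 = -12, so the two pitches are 12 semitones apart, with A4 the higher.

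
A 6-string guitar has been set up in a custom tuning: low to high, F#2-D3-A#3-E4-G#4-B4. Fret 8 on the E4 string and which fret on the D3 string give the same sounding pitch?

E4 at fret 8 is E4 + 8 semitones = C5.
The open D3 string is 14 semitones below the open E4, so the same pitch on the D3 string lies at fret 8 + 14 = 22.

22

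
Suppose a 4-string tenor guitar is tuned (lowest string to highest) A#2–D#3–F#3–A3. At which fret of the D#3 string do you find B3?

B3 is 8 semitones above the open D#3 (D#–E–F–F#–G–G#–A–A#–B), so it sits at fret 8.

8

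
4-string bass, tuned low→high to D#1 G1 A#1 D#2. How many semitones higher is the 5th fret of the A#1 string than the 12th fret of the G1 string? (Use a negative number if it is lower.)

-4 semitones

A#1 at fret 5 → D#2 (MIDI 39); G1 at fret 12 → G2 (MIDI 43).
39 − 43 = -4, so the two pitches are 4 semitones apart.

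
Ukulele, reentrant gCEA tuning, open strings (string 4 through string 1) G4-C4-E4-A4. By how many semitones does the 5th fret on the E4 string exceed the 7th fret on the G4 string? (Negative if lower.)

-5 semitones

E4 at fret 5 → A4 (MIDI 69); G4 at fret 7 → D5 (MIDI 74).
69 − 74 = -5, so the two pitches are 5 semitones apart.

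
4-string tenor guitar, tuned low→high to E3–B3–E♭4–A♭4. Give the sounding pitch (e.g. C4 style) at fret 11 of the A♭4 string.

G5

Each fret is one semitone, so A♭4 + 11 = G5.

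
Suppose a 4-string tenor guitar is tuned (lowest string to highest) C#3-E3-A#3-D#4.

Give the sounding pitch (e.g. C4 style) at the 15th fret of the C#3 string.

C#3 is MIDI 49. Adding 15 gives 64, which is E4.

E4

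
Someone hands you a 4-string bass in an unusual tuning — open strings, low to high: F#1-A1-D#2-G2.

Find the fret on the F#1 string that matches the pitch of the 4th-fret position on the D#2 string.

D#2 at fret 4 is D#2 + 4 semitones = G2.
The open F#1 string is 9 semitones below the open D#2, so the same pitch on the F#1 string lies at fret 4 + 9 = 13.

13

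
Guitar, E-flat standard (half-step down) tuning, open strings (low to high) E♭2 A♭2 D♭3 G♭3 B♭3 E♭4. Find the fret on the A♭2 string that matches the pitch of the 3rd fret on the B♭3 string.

17

B♭3 at fret 3 is B♭3 + 3 semitones = D♭4.
The open A♭2 string is 14 semitones below the open B♭3, so the same pitch on the A♭2 string lies at fret 3 + 14 = 17.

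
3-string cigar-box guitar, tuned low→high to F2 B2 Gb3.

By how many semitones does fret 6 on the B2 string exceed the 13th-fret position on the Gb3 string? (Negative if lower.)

B2 at fret 6 → F3 (MIDI 53); Gb3 at fret 13 → G4 (MIDI 67).
53 − 67 = -14, so the two pitches are 14 semitones apart.

-14 semitones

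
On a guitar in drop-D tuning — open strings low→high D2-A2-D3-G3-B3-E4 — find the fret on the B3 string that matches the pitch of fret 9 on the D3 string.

D3 at fret 9 is D3 + 9 semitones = B3.
The open B3 string is 9 semitones above the open D3, so the same pitch on the B3 string lies at fret 9 − 9 = 0.

0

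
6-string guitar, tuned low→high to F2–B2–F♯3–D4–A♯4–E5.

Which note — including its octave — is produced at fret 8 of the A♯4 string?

Each fret is one semitone, so A♯4 + 8 = F♯5.

F♯5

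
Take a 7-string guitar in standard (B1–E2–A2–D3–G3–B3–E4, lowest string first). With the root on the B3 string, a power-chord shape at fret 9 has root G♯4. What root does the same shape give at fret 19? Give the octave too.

F♯5

Moving from fret 9 to fret 19 shifts the root by 10 semitones.
G♯4 up 10 semitones is F♯5.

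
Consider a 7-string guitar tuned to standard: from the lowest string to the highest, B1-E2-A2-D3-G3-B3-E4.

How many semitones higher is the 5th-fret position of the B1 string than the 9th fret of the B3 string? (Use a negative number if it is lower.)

-28 semitones

B1 at fret 5 → E2 (MIDI 40); B3 at fret 9 → G#4 (MIDI 68).
40 − 68 = -28, so the two pitches are 28 semitones apart.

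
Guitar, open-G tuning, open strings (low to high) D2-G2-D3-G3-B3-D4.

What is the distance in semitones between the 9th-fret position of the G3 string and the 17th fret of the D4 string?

15 semitones

G3 at fret 9 → E4 (MIDI 64); D4 at fret 17 → G5 (MIDI 79).
64 − 79 = -15, so the two pitches are 15 semitones apart, with G5 the higher.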